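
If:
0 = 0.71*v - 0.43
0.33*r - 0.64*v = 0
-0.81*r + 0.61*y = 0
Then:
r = 1.17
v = 0.61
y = 1.56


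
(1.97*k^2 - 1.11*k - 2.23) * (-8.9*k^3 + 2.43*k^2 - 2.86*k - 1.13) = -17.533*k^5 + 14.6661*k^4 + 11.5155*k^3 - 4.4704*k^2 + 7.6321*k + 2.5199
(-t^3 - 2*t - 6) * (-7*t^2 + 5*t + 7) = 7*t^5 - 5*t^4 + 7*t^3 + 32*t^2 - 44*t - 42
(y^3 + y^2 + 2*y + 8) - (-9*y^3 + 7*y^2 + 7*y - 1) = 10*y^3 - 6*y^2 - 5*y + 9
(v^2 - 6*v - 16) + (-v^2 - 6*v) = -12*v - 16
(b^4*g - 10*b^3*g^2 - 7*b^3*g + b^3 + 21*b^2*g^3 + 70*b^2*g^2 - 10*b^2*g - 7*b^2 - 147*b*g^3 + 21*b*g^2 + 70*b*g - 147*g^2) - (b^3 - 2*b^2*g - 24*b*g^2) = b^4*g - 10*b^3*g^2 - 7*b^3*g + 21*b^2*g^3 + 70*b^2*g^2 - 8*b^2*g - 7*b^2 - 147*b*g^3 + 45*b*g^2 + 70*b*g - 147*g^2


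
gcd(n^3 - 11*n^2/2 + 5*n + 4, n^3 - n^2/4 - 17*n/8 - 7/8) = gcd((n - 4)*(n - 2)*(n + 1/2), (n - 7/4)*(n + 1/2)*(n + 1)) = n + 1/2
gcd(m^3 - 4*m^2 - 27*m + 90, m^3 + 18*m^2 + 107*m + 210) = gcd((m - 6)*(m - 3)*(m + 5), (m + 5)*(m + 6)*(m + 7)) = m + 5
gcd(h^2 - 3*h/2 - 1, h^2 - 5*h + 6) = h - 2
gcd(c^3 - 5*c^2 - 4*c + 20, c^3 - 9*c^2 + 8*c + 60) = c^2 - 3*c - 10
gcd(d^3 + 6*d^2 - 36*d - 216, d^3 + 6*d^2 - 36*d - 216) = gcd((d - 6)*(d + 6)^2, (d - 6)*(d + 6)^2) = d^3 + 6*d^2 - 36*d - 216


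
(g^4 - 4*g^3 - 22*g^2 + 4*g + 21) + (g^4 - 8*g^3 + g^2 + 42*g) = 2*g^4 - 12*g^3 - 21*g^2 + 46*g + 21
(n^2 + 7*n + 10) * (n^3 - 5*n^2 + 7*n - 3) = n^5 + 2*n^4 - 18*n^3 - 4*n^2 + 49*n - 30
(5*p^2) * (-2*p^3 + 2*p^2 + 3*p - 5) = -10*p^5 + 10*p^4 + 15*p^3 - 25*p^2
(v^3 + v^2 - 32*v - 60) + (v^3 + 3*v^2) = 2*v^3 + 4*v^2 - 32*v - 60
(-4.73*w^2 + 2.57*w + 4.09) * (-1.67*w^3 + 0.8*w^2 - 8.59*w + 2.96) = 7.8991*w^5 - 8.0759*w^4 + 35.8564*w^3 - 32.8051*w^2 - 27.5259*w + 12.1064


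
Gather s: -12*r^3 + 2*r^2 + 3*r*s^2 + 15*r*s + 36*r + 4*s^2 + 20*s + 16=-12*r^3 + 2*r^2 + 36*r + s^2*(3*r + 4) + s*(15*r + 20) + 16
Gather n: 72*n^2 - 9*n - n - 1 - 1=72*n^2 - 10*n - 2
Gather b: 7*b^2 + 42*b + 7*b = 7*b^2 + 49*b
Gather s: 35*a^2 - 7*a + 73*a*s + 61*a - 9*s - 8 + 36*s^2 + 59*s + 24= 35*a^2 + 54*a + 36*s^2 + s*(73*a + 50) + 16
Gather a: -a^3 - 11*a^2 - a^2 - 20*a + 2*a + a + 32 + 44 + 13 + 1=-a^3 - 12*a^2 - 17*a + 90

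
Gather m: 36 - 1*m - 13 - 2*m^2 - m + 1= -2*m^2 - 2*m + 24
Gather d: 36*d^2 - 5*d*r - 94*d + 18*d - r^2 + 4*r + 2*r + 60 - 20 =36*d^2 + d*(-5*r - 76) - r^2 + 6*r + 40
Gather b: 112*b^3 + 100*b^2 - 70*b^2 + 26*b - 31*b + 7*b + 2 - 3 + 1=112*b^3 + 30*b^2 + 2*b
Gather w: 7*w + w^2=w^2 + 7*w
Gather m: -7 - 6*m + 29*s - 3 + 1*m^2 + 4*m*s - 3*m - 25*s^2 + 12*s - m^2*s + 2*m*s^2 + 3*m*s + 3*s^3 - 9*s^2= m^2*(1 - s) + m*(2*s^2 + 7*s - 9) + 3*s^3 - 34*s^2 + 41*s - 10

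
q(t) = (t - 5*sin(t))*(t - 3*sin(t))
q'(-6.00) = 39.90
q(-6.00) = 50.58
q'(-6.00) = 39.90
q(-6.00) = 50.58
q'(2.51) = 2.21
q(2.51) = -0.33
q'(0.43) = 5.77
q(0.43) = 1.36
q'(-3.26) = -36.88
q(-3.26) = 13.92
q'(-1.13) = -2.74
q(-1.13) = 5.37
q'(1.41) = -2.14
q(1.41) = 5.47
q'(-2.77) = -13.13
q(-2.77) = 1.60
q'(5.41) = -25.62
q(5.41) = 71.25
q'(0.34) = 4.88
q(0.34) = 0.88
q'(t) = (1 - 5*cos(t))*(t - 3*sin(t)) + (1 - 3*cos(t))*(t - 5*sin(t)) = -8*t*cos(t) + 2*t - 8*sin(t) + 15*sin(2*t)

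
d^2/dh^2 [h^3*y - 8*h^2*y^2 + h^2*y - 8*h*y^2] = 2*y*(3*h - 8*y + 1)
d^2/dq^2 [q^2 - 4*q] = 2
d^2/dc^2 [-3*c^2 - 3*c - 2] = -6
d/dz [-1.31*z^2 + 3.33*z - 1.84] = 3.33 - 2.62*z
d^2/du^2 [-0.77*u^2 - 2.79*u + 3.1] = -1.54000000000000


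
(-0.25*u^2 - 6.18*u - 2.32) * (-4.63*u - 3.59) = 1.1575*u^3 + 29.5109*u^2 + 32.9278*u + 8.3288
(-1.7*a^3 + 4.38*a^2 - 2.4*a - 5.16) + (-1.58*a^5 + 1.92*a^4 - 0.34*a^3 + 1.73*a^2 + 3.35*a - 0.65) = -1.58*a^5 + 1.92*a^4 - 2.04*a^3 + 6.11*a^2 + 0.95*a - 5.81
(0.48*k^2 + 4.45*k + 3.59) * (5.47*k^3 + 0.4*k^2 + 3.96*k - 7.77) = 2.6256*k^5 + 24.5335*k^4 + 23.3181*k^3 + 15.3284*k^2 - 20.3601*k - 27.8943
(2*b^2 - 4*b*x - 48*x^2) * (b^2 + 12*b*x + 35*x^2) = 2*b^4 + 20*b^3*x - 26*b^2*x^2 - 716*b*x^3 - 1680*x^4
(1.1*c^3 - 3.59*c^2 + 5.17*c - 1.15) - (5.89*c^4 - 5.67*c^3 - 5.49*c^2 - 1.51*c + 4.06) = -5.89*c^4 + 6.77*c^3 + 1.9*c^2 + 6.68*c - 5.21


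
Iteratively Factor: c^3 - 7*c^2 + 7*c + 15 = (c - 5)*(c^2 - 2*c - 3) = (c - 5)*(c + 1)*(c - 3)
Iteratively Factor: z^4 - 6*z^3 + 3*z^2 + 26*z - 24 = (z - 1)*(z^3 - 5*z^2 - 2*z + 24) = (z - 4)*(z - 1)*(z^2 - z - 6) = (z - 4)*(z - 3)*(z - 1)*(z + 2)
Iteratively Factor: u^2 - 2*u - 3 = (u + 1)*(u - 3)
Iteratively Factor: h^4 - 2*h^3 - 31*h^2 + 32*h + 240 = (h + 3)*(h^3 - 5*h^2 - 16*h + 80) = (h - 4)*(h + 3)*(h^2 - h - 20) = (h - 4)*(h + 3)*(h + 4)*(h - 5)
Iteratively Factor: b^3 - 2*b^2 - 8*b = (b)*(b^2 - 2*b - 8) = b*(b - 4)*(b + 2)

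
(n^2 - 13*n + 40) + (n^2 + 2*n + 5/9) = 2*n^2 - 11*n + 365/9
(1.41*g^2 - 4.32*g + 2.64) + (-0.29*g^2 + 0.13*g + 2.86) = 1.12*g^2 - 4.19*g + 5.5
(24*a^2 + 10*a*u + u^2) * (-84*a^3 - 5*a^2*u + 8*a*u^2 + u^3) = -2016*a^5 - 960*a^4*u + 58*a^3*u^2 + 99*a^2*u^3 + 18*a*u^4 + u^5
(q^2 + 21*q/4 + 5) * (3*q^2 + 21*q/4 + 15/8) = 3*q^4 + 21*q^3 + 711*q^2/16 + 1155*q/32 + 75/8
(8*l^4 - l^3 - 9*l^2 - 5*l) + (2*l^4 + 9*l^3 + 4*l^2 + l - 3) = 10*l^4 + 8*l^3 - 5*l^2 - 4*l - 3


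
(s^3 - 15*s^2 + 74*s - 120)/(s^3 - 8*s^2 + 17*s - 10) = (s^2 - 10*s + 24)/(s^2 - 3*s + 2)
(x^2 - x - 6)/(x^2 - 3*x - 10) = (x - 3)/(x - 5)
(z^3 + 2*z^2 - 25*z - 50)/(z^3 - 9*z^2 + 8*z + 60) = (z + 5)/(z - 6)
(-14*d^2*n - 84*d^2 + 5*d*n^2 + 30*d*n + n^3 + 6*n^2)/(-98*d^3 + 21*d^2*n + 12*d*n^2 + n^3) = (n + 6)/(7*d + n)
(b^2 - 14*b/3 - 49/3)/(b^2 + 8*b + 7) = (3*b^2 - 14*b - 49)/(3*(b^2 + 8*b + 7))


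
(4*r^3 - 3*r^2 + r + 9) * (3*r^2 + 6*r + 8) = 12*r^5 + 15*r^4 + 17*r^3 + 9*r^2 + 62*r + 72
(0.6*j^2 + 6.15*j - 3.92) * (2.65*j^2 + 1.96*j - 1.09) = 1.59*j^4 + 17.4735*j^3 + 1.012*j^2 - 14.3867*j + 4.2728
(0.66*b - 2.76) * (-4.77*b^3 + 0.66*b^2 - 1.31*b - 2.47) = -3.1482*b^4 + 13.6008*b^3 - 2.6862*b^2 + 1.9854*b + 6.8172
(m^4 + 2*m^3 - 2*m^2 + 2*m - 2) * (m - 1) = m^5 + m^4 - 4*m^3 + 4*m^2 - 4*m + 2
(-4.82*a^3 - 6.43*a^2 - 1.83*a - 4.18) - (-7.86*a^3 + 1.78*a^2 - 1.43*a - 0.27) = 3.04*a^3 - 8.21*a^2 - 0.4*a - 3.91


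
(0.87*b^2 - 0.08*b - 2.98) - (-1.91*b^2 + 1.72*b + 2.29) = 2.78*b^2 - 1.8*b - 5.27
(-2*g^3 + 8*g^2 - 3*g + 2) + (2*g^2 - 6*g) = -2*g^3 + 10*g^2 - 9*g + 2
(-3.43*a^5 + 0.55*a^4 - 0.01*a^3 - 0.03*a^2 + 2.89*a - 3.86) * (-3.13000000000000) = 10.7359*a^5 - 1.7215*a^4 + 0.0313*a^3 + 0.0939*a^2 - 9.0457*a + 12.0818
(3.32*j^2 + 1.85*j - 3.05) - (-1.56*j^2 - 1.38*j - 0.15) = 4.88*j^2 + 3.23*j - 2.9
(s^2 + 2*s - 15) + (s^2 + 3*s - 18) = 2*s^2 + 5*s - 33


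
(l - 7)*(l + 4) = l^2 - 3*l - 28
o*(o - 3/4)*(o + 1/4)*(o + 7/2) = o^4 + 3*o^3 - 31*o^2/16 - 21*o/32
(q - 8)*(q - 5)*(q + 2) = q^3 - 11*q^2 + 14*q + 80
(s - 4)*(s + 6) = s^2 + 2*s - 24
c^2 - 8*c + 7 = (c - 7)*(c - 1)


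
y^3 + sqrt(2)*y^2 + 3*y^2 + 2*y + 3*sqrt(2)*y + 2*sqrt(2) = (y + 1)*(y + 2)*(y + sqrt(2))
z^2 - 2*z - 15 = (z - 5)*(z + 3)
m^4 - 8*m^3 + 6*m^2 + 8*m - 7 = (m - 7)*(m - 1)^2*(m + 1)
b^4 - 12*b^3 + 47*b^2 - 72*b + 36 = (b - 6)*(b - 3)*(b - 2)*(b - 1)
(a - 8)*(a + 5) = a^2 - 3*a - 40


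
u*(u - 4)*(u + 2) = u^3 - 2*u^2 - 8*u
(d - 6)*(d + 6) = d^2 - 36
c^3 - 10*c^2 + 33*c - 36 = (c - 4)*(c - 3)^2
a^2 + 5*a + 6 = (a + 2)*(a + 3)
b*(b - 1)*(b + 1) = b^3 - b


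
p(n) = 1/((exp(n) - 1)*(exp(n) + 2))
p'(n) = -exp(n)/((exp(n) - 1)*(exp(n) + 2)^2) - exp(n)/((exp(n) - 1)^2*(exp(n) + 2))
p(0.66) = 0.27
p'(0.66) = -0.70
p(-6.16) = -0.50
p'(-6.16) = -0.00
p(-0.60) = -0.87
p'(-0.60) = -0.87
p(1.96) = 0.02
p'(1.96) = -0.04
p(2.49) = 0.01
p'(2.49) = -0.01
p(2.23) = 0.01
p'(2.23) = -0.02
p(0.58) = 0.34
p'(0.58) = -0.92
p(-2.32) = -0.53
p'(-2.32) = -0.03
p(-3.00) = -0.51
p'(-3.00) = -0.01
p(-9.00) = -0.50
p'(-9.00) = 0.00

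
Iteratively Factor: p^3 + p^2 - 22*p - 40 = (p + 4)*(p^2 - 3*p - 10) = (p + 2)*(p + 4)*(p - 5)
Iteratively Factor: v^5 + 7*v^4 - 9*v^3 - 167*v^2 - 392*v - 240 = (v - 5)*(v^4 + 12*v^3 + 51*v^2 + 88*v + 48) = (v - 5)*(v + 1)*(v^3 + 11*v^2 + 40*v + 48) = (v - 5)*(v + 1)*(v + 4)*(v^2 + 7*v + 12) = (v - 5)*(v + 1)*(v + 4)^2*(v + 3)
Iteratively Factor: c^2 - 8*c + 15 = (c - 5)*(c - 3)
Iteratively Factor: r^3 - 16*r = (r + 4)*(r^2 - 4*r) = r*(r + 4)*(r - 4)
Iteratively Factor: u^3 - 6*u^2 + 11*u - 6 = (u - 3)*(u^2 - 3*u + 2) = (u - 3)*(u - 2)*(u - 1)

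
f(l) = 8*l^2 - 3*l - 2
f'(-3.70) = -62.20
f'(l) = 16*l - 3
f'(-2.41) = -41.56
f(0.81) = 0.82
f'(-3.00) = -51.00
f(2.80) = 52.32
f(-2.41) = 51.69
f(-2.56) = 58.11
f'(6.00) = 93.00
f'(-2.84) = -48.44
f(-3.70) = 118.62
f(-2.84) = 71.04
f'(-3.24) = -54.84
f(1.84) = 19.56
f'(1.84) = 26.44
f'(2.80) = 41.80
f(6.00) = 268.00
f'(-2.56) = -43.96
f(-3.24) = 91.70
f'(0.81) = 9.96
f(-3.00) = 79.00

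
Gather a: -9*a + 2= 2 - 9*a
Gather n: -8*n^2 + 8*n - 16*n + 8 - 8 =-8*n^2 - 8*n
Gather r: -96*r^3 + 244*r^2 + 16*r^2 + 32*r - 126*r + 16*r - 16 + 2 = -96*r^3 + 260*r^2 - 78*r - 14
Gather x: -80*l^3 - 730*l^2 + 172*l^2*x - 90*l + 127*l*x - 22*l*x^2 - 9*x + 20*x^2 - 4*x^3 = -80*l^3 - 730*l^2 - 90*l - 4*x^3 + x^2*(20 - 22*l) + x*(172*l^2 + 127*l - 9)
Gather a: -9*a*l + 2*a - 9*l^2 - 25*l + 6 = a*(2 - 9*l) - 9*l^2 - 25*l + 6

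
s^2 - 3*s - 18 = (s - 6)*(s + 3)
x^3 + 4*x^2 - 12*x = x*(x - 2)*(x + 6)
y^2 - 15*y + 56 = (y - 8)*(y - 7)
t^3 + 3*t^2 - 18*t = t*(t - 3)*(t + 6)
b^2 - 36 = (b - 6)*(b + 6)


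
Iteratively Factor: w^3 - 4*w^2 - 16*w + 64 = (w + 4)*(w^2 - 8*w + 16) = (w - 4)*(w + 4)*(w - 4)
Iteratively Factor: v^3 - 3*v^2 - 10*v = (v + 2)*(v^2 - 5*v) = v*(v + 2)*(v - 5)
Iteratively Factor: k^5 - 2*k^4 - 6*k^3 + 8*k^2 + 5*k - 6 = (k - 3)*(k^4 + k^3 - 3*k^2 - k + 2) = (k - 3)*(k - 1)*(k^3 + 2*k^2 - k - 2) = (k - 3)*(k - 1)*(k + 2)*(k^2 - 1) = (k - 3)*(k - 1)^2*(k + 2)*(k + 1)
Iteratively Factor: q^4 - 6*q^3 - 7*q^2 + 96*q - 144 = (q - 3)*(q^3 - 3*q^2 - 16*q + 48) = (q - 4)*(q - 3)*(q^2 + q - 12) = (q - 4)*(q - 3)^2*(q + 4)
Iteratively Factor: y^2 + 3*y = (y + 3)*(y)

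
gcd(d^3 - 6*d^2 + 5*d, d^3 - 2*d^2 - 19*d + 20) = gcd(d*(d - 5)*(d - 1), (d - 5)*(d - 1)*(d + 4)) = d^2 - 6*d + 5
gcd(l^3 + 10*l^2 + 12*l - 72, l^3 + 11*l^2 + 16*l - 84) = l^2 + 4*l - 12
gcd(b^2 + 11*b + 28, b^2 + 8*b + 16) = b + 4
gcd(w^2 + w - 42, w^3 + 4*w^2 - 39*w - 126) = w^2 + w - 42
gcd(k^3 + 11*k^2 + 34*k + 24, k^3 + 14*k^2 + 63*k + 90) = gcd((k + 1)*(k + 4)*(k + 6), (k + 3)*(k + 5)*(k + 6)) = k + 6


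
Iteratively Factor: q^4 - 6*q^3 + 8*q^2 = (q - 4)*(q^3 - 2*q^2) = q*(q - 4)*(q^2 - 2*q) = q^2*(q - 4)*(q - 2)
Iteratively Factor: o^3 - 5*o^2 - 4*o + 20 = (o + 2)*(o^2 - 7*o + 10) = (o - 5)*(o + 2)*(o - 2)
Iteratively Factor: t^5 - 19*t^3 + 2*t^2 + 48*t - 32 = (t - 1)*(t^4 + t^3 - 18*t^2 - 16*t + 32) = (t - 1)*(t + 2)*(t^3 - t^2 - 16*t + 16) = (t - 4)*(t - 1)*(t + 2)*(t^2 + 3*t - 4) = (t - 4)*(t - 1)^2*(t + 2)*(t + 4)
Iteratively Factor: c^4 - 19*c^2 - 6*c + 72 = (c - 2)*(c^3 + 2*c^2 - 15*c - 36) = (c - 2)*(c + 3)*(c^2 - c - 12) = (c - 4)*(c - 2)*(c + 3)*(c + 3)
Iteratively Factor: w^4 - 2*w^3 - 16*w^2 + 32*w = (w - 4)*(w^3 + 2*w^2 - 8*w) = (w - 4)*(w - 2)*(w^2 + 4*w) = w*(w - 4)*(w - 2)*(w + 4)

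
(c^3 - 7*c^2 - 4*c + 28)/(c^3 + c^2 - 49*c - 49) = (c^2 - 4)/(c^2 + 8*c + 7)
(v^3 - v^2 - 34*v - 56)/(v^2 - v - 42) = (v^2 + 6*v + 8)/(v + 6)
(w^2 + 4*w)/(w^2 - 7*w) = (w + 4)/(w - 7)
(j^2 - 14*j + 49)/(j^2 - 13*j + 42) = (j - 7)/(j - 6)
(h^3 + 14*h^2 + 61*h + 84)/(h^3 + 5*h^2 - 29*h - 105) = (h + 4)/(h - 5)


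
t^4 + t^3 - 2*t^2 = t^2*(t - 1)*(t + 2)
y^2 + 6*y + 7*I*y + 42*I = (y + 6)*(y + 7*I)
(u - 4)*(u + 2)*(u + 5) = u^3 + 3*u^2 - 18*u - 40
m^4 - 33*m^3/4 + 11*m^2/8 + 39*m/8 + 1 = (m - 8)*(m - 1)*(m + 1/4)*(m + 1/2)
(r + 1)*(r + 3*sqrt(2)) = r^2 + r + 3*sqrt(2)*r + 3*sqrt(2)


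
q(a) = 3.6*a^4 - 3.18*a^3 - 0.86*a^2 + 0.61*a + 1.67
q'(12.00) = 23489.41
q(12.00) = 69039.71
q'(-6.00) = -3442.91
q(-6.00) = 5319.53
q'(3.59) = 537.75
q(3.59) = 443.61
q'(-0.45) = -1.86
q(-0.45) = 1.66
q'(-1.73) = -99.53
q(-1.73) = 46.75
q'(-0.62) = -5.42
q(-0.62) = 2.25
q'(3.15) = 350.62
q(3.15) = 250.11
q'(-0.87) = -14.60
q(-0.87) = 4.64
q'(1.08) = 5.76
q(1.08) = 2.22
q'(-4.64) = -1635.32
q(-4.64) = 1966.68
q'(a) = 14.4*a^3 - 9.54*a^2 - 1.72*a + 0.61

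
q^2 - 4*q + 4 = (q - 2)^2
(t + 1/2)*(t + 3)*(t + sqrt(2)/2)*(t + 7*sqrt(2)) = t^4 + 7*t^3/2 + 15*sqrt(2)*t^3/2 + 17*t^2/2 + 105*sqrt(2)*t^2/4 + 45*sqrt(2)*t/4 + 49*t/2 + 21/2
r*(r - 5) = r^2 - 5*r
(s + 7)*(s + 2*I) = s^2 + 7*s + 2*I*s + 14*I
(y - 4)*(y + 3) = y^2 - y - 12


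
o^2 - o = o*(o - 1)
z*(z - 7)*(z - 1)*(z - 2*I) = z^4 - 8*z^3 - 2*I*z^3 + 7*z^2 + 16*I*z^2 - 14*I*z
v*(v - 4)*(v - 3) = v^3 - 7*v^2 + 12*v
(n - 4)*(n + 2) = n^2 - 2*n - 8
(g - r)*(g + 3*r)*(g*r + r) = g^3*r + 2*g^2*r^2 + g^2*r - 3*g*r^3 + 2*g*r^2 - 3*r^3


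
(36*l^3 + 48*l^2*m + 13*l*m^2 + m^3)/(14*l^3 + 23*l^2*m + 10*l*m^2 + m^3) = (36*l^2 + 12*l*m + m^2)/(14*l^2 + 9*l*m + m^2)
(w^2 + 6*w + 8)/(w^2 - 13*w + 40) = (w^2 + 6*w + 8)/(w^2 - 13*w + 40)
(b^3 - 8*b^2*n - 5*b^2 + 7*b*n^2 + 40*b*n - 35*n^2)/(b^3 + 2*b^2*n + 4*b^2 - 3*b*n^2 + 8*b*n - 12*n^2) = (b^2 - 7*b*n - 5*b + 35*n)/(b^2 + 3*b*n + 4*b + 12*n)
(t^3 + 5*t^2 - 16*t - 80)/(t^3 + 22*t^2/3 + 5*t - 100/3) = 3*(t - 4)/(3*t - 5)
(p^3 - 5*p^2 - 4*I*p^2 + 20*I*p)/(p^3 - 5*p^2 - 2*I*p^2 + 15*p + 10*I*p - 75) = p*(p - 4*I)/(p^2 - 2*I*p + 15)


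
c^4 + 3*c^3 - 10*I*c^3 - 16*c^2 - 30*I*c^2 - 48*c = c*(c + 3)*(c - 8*I)*(c - 2*I)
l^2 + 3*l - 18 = (l - 3)*(l + 6)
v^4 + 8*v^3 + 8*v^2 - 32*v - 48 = (v - 2)*(v + 2)^2*(v + 6)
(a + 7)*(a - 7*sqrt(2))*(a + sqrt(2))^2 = a^4 - 5*sqrt(2)*a^3 + 7*a^3 - 35*sqrt(2)*a^2 - 26*a^2 - 182*a - 14*sqrt(2)*a - 98*sqrt(2)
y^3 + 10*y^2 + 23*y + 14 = (y + 1)*(y + 2)*(y + 7)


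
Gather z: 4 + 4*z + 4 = 4*z + 8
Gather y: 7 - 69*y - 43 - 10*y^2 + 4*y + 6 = -10*y^2 - 65*y - 30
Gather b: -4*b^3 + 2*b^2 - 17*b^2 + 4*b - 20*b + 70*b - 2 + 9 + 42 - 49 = -4*b^3 - 15*b^2 + 54*b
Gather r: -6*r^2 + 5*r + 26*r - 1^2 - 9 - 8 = -6*r^2 + 31*r - 18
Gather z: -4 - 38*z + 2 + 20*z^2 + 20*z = 20*z^2 - 18*z - 2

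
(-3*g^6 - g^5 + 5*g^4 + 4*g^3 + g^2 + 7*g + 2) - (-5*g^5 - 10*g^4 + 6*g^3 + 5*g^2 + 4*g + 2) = -3*g^6 + 4*g^5 + 15*g^4 - 2*g^3 - 4*g^2 + 3*g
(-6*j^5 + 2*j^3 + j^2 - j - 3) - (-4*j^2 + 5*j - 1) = -6*j^5 + 2*j^3 + 5*j^2 - 6*j - 2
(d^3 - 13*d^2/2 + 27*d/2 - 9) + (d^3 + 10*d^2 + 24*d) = 2*d^3 + 7*d^2/2 + 75*d/2 - 9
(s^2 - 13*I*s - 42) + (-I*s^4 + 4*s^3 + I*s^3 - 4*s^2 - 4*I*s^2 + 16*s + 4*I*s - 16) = -I*s^4 + 4*s^3 + I*s^3 - 3*s^2 - 4*I*s^2 + 16*s - 9*I*s - 58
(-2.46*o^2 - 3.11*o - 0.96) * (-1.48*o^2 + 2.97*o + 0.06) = 3.6408*o^4 - 2.7034*o^3 - 7.9635*o^2 - 3.0378*o - 0.0576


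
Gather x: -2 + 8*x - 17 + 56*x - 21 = 64*x - 40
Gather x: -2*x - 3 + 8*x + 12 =6*x + 9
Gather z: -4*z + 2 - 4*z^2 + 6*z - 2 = -4*z^2 + 2*z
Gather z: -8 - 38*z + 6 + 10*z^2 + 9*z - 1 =10*z^2 - 29*z - 3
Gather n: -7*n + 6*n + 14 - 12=2 - n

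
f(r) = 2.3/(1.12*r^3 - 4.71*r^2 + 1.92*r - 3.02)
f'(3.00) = -0.10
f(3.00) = -0.24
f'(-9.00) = -0.00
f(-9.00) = -0.00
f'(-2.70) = -0.03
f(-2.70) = -0.04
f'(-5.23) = -0.00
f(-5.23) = -0.01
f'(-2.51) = -0.04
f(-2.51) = -0.04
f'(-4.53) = -0.01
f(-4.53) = -0.01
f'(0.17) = -0.12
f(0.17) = -0.81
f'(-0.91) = -0.34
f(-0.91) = -0.24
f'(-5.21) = -0.00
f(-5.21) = -0.01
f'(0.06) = -0.37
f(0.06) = -0.79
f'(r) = 2.3*(-3.36*r^2 + 9.42*r - 1.92)/(1.12*r^3 - 4.71*r^2 + 1.92*r - 3.02)^2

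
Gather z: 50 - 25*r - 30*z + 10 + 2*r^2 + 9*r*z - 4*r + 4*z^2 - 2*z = 2*r^2 - 29*r + 4*z^2 + z*(9*r - 32) + 60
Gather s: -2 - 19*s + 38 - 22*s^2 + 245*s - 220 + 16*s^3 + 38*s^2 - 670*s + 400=16*s^3 + 16*s^2 - 444*s + 216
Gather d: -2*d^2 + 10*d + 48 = -2*d^2 + 10*d + 48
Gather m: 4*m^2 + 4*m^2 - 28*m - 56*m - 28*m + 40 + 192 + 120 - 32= 8*m^2 - 112*m + 320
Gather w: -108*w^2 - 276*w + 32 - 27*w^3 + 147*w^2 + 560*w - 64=-27*w^3 + 39*w^2 + 284*w - 32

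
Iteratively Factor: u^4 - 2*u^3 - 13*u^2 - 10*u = (u + 1)*(u^3 - 3*u^2 - 10*u) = (u + 1)*(u + 2)*(u^2 - 5*u) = (u - 5)*(u + 1)*(u + 2)*(u)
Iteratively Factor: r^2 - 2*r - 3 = (r + 1)*(r - 3)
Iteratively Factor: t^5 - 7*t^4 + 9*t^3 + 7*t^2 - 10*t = (t + 1)*(t^4 - 8*t^3 + 17*t^2 - 10*t) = t*(t + 1)*(t^3 - 8*t^2 + 17*t - 10) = t*(t - 1)*(t + 1)*(t^2 - 7*t + 10) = t*(t - 2)*(t - 1)*(t + 1)*(t - 5)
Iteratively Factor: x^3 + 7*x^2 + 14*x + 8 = (x + 2)*(x^2 + 5*x + 4) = (x + 1)*(x + 2)*(x + 4)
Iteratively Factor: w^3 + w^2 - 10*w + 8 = (w - 2)*(w^2 + 3*w - 4) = (w - 2)*(w - 1)*(w + 4)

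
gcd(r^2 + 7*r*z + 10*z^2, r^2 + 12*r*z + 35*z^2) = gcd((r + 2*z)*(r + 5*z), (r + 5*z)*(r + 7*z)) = r + 5*z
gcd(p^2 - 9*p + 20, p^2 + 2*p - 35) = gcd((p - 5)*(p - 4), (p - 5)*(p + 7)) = p - 5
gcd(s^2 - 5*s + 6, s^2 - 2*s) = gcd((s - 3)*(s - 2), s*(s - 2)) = s - 2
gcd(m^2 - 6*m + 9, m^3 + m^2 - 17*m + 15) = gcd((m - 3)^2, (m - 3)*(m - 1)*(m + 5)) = m - 3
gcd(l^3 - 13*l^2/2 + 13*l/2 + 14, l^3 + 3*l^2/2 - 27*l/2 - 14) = l^2 - 5*l/2 - 7/2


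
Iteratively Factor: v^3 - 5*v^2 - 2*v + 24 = (v - 4)*(v^2 - v - 6) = (v - 4)*(v - 3)*(v + 2)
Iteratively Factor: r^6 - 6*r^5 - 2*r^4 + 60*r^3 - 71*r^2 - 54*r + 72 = (r - 2)*(r^5 - 4*r^4 - 10*r^3 + 40*r^2 + 9*r - 36) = (r - 2)*(r + 1)*(r^4 - 5*r^3 - 5*r^2 + 45*r - 36) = (r - 3)*(r - 2)*(r + 1)*(r^3 - 2*r^2 - 11*r + 12) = (r - 4)*(r - 3)*(r - 2)*(r + 1)*(r^2 + 2*r - 3) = (r - 4)*(r - 3)*(r - 2)*(r + 1)*(r + 3)*(r - 1)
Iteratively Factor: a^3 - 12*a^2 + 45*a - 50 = (a - 2)*(a^2 - 10*a + 25) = (a - 5)*(a - 2)*(a - 5)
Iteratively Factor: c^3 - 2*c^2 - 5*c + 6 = (c - 1)*(c^2 - c - 6) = (c - 3)*(c - 1)*(c + 2)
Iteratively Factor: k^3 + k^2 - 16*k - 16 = (k - 4)*(k^2 + 5*k + 4) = (k - 4)*(k + 4)*(k + 1)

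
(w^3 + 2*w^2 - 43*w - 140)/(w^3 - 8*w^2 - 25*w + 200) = (w^2 - 3*w - 28)/(w^2 - 13*w + 40)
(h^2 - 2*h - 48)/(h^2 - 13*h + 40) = (h + 6)/(h - 5)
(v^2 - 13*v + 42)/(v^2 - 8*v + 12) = (v - 7)/(v - 2)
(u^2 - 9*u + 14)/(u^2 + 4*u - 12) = (u - 7)/(u + 6)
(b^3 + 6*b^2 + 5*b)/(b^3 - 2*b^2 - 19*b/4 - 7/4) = 4*b*(b + 5)/(4*b^2 - 12*b - 7)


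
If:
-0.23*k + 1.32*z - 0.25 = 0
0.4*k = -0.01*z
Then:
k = -0.00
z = 0.19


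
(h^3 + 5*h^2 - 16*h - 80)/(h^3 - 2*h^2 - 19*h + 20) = (h^2 + h - 20)/(h^2 - 6*h + 5)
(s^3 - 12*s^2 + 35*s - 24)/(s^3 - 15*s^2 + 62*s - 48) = (s - 3)/(s - 6)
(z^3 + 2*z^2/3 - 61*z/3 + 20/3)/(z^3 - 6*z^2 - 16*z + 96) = (3*z^2 + 14*z - 5)/(3*(z^2 - 2*z - 24))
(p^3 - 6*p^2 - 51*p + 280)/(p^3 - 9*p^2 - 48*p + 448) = (p - 5)/(p - 8)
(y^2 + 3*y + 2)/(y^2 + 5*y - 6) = (y^2 + 3*y + 2)/(y^2 + 5*y - 6)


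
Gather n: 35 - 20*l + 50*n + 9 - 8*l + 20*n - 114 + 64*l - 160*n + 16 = 36*l - 90*n - 54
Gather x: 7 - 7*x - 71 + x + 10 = -6*x - 54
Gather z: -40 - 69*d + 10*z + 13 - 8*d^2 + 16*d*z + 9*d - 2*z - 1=-8*d^2 - 60*d + z*(16*d + 8) - 28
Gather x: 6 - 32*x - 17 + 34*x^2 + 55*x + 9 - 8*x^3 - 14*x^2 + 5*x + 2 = -8*x^3 + 20*x^2 + 28*x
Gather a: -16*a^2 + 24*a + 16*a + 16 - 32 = -16*a^2 + 40*a - 16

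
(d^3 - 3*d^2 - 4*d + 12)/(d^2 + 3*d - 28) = (d^3 - 3*d^2 - 4*d + 12)/(d^2 + 3*d - 28)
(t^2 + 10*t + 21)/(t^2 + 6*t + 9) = (t + 7)/(t + 3)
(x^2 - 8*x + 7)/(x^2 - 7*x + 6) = (x - 7)/(x - 6)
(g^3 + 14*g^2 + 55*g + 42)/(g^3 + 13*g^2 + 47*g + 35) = (g + 6)/(g + 5)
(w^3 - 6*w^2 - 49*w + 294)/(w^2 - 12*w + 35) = (w^2 + w - 42)/(w - 5)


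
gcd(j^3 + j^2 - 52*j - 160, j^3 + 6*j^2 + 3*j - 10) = j + 5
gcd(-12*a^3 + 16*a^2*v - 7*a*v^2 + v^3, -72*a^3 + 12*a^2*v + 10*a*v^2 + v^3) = -2*a + v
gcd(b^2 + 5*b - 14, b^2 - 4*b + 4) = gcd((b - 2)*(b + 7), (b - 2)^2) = b - 2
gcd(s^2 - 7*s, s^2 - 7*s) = s^2 - 7*s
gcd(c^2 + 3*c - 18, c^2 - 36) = c + 6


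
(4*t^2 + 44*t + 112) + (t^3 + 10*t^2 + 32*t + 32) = t^3 + 14*t^2 + 76*t + 144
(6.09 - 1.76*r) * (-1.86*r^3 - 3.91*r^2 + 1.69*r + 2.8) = 3.2736*r^4 - 4.4458*r^3 - 26.7863*r^2 + 5.3641*r + 17.052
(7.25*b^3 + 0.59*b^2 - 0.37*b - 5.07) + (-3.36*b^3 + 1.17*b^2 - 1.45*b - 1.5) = 3.89*b^3 + 1.76*b^2 - 1.82*b - 6.57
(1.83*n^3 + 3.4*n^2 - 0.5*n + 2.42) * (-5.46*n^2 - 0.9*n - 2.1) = -9.9918*n^5 - 20.211*n^4 - 4.173*n^3 - 19.9032*n^2 - 1.128*n - 5.082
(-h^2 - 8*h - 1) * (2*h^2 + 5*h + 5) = -2*h^4 - 21*h^3 - 47*h^2 - 45*h - 5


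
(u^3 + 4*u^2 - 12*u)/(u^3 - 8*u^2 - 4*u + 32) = u*(u + 6)/(u^2 - 6*u - 16)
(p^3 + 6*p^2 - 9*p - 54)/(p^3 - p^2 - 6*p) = (p^2 + 9*p + 18)/(p*(p + 2))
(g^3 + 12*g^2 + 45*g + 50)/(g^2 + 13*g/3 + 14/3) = 3*(g^2 + 10*g + 25)/(3*g + 7)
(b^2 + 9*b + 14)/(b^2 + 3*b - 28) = (b + 2)/(b - 4)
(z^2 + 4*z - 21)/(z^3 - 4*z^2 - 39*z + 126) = (z + 7)/(z^2 - z - 42)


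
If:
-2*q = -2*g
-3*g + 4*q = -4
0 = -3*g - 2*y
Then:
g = -4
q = -4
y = 6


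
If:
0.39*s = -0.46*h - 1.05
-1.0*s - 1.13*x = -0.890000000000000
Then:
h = 0.95804347826087*x - 3.03717391304348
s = 0.89 - 1.13*x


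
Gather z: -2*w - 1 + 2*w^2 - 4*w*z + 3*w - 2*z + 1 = 2*w^2 + w + z*(-4*w - 2)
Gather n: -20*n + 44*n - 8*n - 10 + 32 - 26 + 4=16*n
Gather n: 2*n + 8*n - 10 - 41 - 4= 10*n - 55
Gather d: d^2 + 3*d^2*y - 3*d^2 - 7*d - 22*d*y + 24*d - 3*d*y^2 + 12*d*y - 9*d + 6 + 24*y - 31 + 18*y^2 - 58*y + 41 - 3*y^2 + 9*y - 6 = d^2*(3*y - 2) + d*(-3*y^2 - 10*y + 8) + 15*y^2 - 25*y + 10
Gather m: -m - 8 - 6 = -m - 14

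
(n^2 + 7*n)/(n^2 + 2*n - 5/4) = 4*n*(n + 7)/(4*n^2 + 8*n - 5)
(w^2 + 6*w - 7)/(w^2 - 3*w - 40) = (-w^2 - 6*w + 7)/(-w^2 + 3*w + 40)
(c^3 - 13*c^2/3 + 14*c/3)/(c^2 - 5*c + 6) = c*(3*c - 7)/(3*(c - 3))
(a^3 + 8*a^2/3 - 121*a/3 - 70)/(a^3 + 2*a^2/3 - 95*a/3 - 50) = (a + 7)/(a + 5)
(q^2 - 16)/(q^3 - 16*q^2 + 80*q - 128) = (q + 4)/(q^2 - 12*q + 32)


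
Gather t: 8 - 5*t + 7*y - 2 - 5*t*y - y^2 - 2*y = t*(-5*y - 5) - y^2 + 5*y + 6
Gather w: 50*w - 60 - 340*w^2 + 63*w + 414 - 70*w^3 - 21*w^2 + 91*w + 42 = -70*w^3 - 361*w^2 + 204*w + 396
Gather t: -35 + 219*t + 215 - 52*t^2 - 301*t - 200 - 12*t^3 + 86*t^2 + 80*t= -12*t^3 + 34*t^2 - 2*t - 20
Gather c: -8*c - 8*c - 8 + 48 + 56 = 96 - 16*c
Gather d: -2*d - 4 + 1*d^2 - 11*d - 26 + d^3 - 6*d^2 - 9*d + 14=d^3 - 5*d^2 - 22*d - 16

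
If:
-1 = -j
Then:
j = 1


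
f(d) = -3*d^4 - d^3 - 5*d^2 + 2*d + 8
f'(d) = -12*d^3 - 3*d^2 - 10*d + 2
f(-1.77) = -35.10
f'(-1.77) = 76.84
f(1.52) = -20.04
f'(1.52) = -62.27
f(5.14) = -2343.60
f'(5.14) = -1758.22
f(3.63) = -619.35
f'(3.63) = -647.82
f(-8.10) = -12718.83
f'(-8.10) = 6263.46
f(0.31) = 8.08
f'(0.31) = -1.75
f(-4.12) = -879.57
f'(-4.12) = 831.49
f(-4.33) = -1067.79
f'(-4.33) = 963.25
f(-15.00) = -149647.00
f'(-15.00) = 39977.00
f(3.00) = -301.00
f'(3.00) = -379.00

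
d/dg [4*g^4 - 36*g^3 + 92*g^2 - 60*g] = 16*g^3 - 108*g^2 + 184*g - 60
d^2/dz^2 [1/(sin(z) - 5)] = (-5*sin(z) + cos(z)^2 + 1)/(sin(z) - 5)^3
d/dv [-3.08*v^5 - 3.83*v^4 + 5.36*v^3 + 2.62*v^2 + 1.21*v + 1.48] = -15.4*v^4 - 15.32*v^3 + 16.08*v^2 + 5.24*v + 1.21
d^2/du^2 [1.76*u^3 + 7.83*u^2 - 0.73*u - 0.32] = 10.56*u + 15.66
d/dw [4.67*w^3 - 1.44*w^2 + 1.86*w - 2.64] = 14.01*w^2 - 2.88*w + 1.86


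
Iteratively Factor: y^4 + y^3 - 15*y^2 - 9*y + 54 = (y - 3)*(y^3 + 4*y^2 - 3*y - 18) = (y - 3)*(y + 3)*(y^2 + y - 6) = (y - 3)*(y - 2)*(y + 3)*(y + 3)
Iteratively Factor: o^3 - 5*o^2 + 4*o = (o)*(o^2 - 5*o + 4) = o*(o - 4)*(o - 1)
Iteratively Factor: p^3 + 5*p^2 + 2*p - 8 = (p + 4)*(p^2 + p - 2) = (p + 2)*(p + 4)*(p - 1)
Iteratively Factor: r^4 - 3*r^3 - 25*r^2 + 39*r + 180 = (r + 3)*(r^3 - 6*r^2 - 7*r + 60) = (r - 4)*(r + 3)*(r^2 - 2*r - 15) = (r - 5)*(r - 4)*(r + 3)*(r + 3)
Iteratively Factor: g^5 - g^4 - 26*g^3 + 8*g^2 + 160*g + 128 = (g - 4)*(g^4 + 3*g^3 - 14*g^2 - 48*g - 32) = (g - 4)*(g + 2)*(g^3 + g^2 - 16*g - 16) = (g - 4)^2*(g + 2)*(g^2 + 5*g + 4) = (g - 4)^2*(g + 1)*(g + 2)*(g + 4)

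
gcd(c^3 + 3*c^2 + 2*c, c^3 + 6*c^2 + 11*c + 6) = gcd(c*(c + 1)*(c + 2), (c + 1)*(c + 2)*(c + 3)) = c^2 + 3*c + 2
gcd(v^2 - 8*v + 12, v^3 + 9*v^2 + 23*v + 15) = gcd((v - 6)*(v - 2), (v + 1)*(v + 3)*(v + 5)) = 1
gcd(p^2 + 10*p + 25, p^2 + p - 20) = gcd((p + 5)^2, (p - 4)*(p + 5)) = p + 5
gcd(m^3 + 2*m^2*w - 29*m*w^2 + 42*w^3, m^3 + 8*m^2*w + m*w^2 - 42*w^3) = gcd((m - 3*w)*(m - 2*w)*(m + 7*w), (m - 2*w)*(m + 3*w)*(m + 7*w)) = -m^2 - 5*m*w + 14*w^2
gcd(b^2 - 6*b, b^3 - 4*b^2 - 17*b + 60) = 1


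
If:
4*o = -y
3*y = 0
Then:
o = 0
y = 0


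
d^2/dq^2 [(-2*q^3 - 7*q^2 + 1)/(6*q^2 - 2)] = 2*(-3*q^3 - 18*q^2 - 3*q - 2)/(27*q^6 - 27*q^4 + 9*q^2 - 1)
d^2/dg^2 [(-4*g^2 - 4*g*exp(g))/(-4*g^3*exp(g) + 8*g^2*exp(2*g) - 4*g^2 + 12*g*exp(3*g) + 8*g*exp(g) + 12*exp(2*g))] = (g^5*exp(g) - 9*g^4*exp(2*g) + 2*g^4*exp(g) - g^4 + 36*g^3*exp(3*g) - 18*g^3*exp(2*g) + 8*g^3*exp(g) - 2*g^3 + 27*g^2*exp(2*g) + 3*g^2 - 54*g*exp(2*g) + 27*g*exp(g) - 6*g - 18*exp(2*g) - 18*exp(g) + 6)*exp(g)/(g^6*exp(3*g) - 9*g^5*exp(4*g) + 3*g^5*exp(2*g) + 27*g^4*exp(5*g) - 27*g^4*exp(3*g) + 3*g^4*exp(g) - 27*g^3*exp(6*g) + 81*g^3*exp(4*g) - 27*g^3*exp(2*g) + g^3 - 81*g^2*exp(5*g) + 81*g^2*exp(3*g) - 9*g^2*exp(g) - 81*g*exp(4*g) + 27*g*exp(2*g) - 27*exp(3*g))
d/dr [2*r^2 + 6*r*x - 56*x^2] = 4*r + 6*x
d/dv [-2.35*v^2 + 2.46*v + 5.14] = 2.46 - 4.7*v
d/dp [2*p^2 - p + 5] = 4*p - 1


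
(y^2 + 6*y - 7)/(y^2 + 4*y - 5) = (y + 7)/(y + 5)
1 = 1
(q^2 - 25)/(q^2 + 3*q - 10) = (q - 5)/(q - 2)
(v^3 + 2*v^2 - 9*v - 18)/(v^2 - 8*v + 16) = (v^3 + 2*v^2 - 9*v - 18)/(v^2 - 8*v + 16)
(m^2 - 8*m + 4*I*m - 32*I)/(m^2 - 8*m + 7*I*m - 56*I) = (m + 4*I)/(m + 7*I)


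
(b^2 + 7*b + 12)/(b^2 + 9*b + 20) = (b + 3)/(b + 5)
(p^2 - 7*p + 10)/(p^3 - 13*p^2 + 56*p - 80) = (p - 2)/(p^2 - 8*p + 16)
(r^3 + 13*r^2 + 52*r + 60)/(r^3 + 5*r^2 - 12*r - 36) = (r + 5)/(r - 3)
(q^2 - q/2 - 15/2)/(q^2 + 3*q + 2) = (2*q^2 - q - 15)/(2*(q^2 + 3*q + 2))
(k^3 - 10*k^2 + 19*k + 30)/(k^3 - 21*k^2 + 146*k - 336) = (k^2 - 4*k - 5)/(k^2 - 15*k + 56)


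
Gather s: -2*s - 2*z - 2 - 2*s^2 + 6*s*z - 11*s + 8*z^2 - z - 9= -2*s^2 + s*(6*z - 13) + 8*z^2 - 3*z - 11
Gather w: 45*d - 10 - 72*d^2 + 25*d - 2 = -72*d^2 + 70*d - 12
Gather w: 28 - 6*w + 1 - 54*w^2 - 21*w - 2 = -54*w^2 - 27*w + 27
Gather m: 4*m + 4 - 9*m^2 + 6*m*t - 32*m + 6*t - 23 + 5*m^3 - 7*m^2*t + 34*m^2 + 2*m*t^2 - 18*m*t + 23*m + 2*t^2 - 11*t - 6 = 5*m^3 + m^2*(25 - 7*t) + m*(2*t^2 - 12*t - 5) + 2*t^2 - 5*t - 25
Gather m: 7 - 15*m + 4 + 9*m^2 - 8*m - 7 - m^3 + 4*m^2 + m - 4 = -m^3 + 13*m^2 - 22*m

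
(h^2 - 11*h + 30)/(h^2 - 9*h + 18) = (h - 5)/(h - 3)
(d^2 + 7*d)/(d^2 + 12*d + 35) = d/(d + 5)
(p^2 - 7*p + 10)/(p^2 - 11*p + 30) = (p - 2)/(p - 6)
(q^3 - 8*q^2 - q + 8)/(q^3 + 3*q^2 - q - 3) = (q - 8)/(q + 3)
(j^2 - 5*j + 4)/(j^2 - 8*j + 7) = (j - 4)/(j - 7)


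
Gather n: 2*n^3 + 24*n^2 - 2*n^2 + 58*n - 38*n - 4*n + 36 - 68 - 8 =2*n^3 + 22*n^2 + 16*n - 40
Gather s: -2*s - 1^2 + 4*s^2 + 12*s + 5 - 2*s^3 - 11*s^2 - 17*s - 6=-2*s^3 - 7*s^2 - 7*s - 2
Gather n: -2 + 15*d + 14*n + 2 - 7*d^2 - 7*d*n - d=-7*d^2 + 14*d + n*(14 - 7*d)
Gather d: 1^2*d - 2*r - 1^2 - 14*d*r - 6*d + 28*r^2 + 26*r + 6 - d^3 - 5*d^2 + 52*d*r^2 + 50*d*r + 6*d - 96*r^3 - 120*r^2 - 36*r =-d^3 - 5*d^2 + d*(52*r^2 + 36*r + 1) - 96*r^3 - 92*r^2 - 12*r + 5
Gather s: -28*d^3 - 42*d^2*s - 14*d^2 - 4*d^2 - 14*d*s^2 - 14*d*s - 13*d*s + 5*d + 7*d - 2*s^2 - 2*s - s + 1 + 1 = -28*d^3 - 18*d^2 + 12*d + s^2*(-14*d - 2) + s*(-42*d^2 - 27*d - 3) + 2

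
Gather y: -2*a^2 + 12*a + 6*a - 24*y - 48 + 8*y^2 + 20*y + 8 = -2*a^2 + 18*a + 8*y^2 - 4*y - 40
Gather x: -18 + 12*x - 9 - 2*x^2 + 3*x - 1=-2*x^2 + 15*x - 28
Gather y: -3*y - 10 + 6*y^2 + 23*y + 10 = 6*y^2 + 20*y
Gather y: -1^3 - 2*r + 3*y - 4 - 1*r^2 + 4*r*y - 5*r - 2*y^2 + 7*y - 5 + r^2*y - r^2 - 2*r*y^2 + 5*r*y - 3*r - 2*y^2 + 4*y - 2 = -2*r^2 - 10*r + y^2*(-2*r - 4) + y*(r^2 + 9*r + 14) - 12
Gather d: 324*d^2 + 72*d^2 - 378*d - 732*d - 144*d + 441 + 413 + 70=396*d^2 - 1254*d + 924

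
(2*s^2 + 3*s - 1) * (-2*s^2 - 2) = -4*s^4 - 6*s^3 - 2*s^2 - 6*s + 2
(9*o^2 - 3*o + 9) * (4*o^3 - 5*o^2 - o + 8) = 36*o^5 - 57*o^4 + 42*o^3 + 30*o^2 - 33*o + 72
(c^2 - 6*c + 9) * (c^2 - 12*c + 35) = c^4 - 18*c^3 + 116*c^2 - 318*c + 315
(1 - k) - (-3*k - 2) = 2*k + 3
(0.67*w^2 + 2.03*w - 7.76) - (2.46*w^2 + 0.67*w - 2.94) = -1.79*w^2 + 1.36*w - 4.82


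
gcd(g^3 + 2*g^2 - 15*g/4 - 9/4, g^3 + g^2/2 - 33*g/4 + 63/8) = g - 3/2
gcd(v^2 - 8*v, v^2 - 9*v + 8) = v - 8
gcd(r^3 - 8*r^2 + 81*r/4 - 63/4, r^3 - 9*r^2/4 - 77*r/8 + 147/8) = r - 7/2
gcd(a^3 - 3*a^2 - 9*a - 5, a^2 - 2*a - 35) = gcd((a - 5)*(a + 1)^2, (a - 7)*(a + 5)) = 1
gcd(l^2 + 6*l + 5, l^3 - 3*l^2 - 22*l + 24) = 1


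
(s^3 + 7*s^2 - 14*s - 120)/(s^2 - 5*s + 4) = (s^2 + 11*s + 30)/(s - 1)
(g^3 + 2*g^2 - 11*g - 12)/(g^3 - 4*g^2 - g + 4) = (g^2 + g - 12)/(g^2 - 5*g + 4)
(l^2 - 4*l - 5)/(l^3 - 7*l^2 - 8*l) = (l - 5)/(l*(l - 8))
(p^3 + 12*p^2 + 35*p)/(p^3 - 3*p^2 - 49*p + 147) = p*(p + 5)/(p^2 - 10*p + 21)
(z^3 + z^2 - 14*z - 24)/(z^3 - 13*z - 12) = (z + 2)/(z + 1)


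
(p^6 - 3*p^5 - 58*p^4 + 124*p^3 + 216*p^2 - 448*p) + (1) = p^6 - 3*p^5 - 58*p^4 + 124*p^3 + 216*p^2 - 448*p + 1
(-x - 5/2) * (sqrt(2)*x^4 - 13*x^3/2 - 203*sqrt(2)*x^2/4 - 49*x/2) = -sqrt(2)*x^5 - 5*sqrt(2)*x^4/2 + 13*x^4/2 + 65*x^3/4 + 203*sqrt(2)*x^3/4 + 49*x^2/2 + 1015*sqrt(2)*x^2/8 + 245*x/4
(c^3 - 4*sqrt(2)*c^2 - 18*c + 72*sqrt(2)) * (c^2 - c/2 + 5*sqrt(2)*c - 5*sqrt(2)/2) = c^5 - c^4/2 + sqrt(2)*c^4 - 58*c^3 - sqrt(2)*c^3/2 - 18*sqrt(2)*c^2 + 29*c^2 + 9*sqrt(2)*c + 720*c - 360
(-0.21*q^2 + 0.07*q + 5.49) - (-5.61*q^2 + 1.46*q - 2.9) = 5.4*q^2 - 1.39*q + 8.39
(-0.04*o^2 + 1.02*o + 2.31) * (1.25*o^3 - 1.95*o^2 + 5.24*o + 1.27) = -0.05*o^5 + 1.353*o^4 + 0.6889*o^3 + 0.7895*o^2 + 13.3998*o + 2.9337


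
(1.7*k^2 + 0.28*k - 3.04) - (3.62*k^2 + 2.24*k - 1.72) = -1.92*k^2 - 1.96*k - 1.32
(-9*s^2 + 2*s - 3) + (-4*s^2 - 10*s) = -13*s^2 - 8*s - 3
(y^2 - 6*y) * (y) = y^3 - 6*y^2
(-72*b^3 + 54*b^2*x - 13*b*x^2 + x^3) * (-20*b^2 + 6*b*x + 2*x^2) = 1440*b^5 - 1512*b^4*x + 440*b^3*x^2 + 10*b^2*x^3 - 20*b*x^4 + 2*x^5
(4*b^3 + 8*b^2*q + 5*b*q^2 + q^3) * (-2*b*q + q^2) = -8*b^4*q - 12*b^3*q^2 - 2*b^2*q^3 + 3*b*q^4 + q^5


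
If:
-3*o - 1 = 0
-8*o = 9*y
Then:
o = -1/3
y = 8/27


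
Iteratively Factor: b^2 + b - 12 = (b - 3)*(b + 4)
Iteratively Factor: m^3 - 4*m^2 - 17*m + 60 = (m + 4)*(m^2 - 8*m + 15) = (m - 3)*(m + 4)*(m - 5)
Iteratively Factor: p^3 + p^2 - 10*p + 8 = (p + 4)*(p^2 - 3*p + 2) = (p - 2)*(p + 4)*(p - 1)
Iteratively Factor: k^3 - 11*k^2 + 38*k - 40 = (k - 2)*(k^2 - 9*k + 20) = (k - 4)*(k - 2)*(k - 5)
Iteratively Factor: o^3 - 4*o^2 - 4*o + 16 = (o - 2)*(o^2 - 2*o - 8) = (o - 4)*(o - 2)*(o + 2)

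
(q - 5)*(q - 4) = q^2 - 9*q + 20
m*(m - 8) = m^2 - 8*m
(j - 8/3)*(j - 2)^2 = j^3 - 20*j^2/3 + 44*j/3 - 32/3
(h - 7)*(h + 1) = h^2 - 6*h - 7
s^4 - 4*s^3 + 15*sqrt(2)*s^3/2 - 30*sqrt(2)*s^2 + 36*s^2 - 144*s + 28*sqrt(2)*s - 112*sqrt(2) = (s - 4)*(s + 2*sqrt(2))^2*(s + 7*sqrt(2)/2)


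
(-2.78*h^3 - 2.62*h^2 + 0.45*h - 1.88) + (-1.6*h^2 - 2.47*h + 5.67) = -2.78*h^3 - 4.22*h^2 - 2.02*h + 3.79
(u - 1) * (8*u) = 8*u^2 - 8*u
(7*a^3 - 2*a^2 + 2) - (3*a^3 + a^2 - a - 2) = 4*a^3 - 3*a^2 + a + 4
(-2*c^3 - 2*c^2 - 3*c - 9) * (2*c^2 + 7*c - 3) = -4*c^5 - 18*c^4 - 14*c^3 - 33*c^2 - 54*c + 27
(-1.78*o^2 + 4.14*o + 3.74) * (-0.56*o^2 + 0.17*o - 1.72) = 0.9968*o^4 - 2.621*o^3 + 1.671*o^2 - 6.485*o - 6.4328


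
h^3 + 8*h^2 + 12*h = h*(h + 2)*(h + 6)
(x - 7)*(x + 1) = x^2 - 6*x - 7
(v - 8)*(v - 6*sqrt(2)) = v^2 - 6*sqrt(2)*v - 8*v + 48*sqrt(2)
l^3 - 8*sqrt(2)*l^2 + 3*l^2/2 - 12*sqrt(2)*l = l*(l + 3/2)*(l - 8*sqrt(2))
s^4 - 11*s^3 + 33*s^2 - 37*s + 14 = (s - 7)*(s - 2)*(s - 1)^2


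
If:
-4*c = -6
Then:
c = 3/2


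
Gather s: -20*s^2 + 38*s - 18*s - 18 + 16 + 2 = -20*s^2 + 20*s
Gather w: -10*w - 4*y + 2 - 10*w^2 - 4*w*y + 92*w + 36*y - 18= -10*w^2 + w*(82 - 4*y) + 32*y - 16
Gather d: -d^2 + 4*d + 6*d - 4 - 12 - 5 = -d^2 + 10*d - 21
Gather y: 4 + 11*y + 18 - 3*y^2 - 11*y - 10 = 12 - 3*y^2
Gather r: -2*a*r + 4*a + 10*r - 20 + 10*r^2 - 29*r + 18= 4*a + 10*r^2 + r*(-2*a - 19) - 2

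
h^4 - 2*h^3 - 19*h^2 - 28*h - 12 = (h - 6)*(h + 1)^2*(h + 2)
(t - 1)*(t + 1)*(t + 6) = t^3 + 6*t^2 - t - 6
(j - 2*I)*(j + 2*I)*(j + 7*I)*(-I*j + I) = -I*j^4 + 7*j^3 + I*j^3 - 7*j^2 - 4*I*j^2 + 28*j + 4*I*j - 28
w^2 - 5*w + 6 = (w - 3)*(w - 2)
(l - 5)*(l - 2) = l^2 - 7*l + 10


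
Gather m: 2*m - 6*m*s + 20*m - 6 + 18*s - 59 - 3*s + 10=m*(22 - 6*s) + 15*s - 55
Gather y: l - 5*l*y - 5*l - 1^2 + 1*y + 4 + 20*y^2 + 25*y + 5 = -4*l + 20*y^2 + y*(26 - 5*l) + 8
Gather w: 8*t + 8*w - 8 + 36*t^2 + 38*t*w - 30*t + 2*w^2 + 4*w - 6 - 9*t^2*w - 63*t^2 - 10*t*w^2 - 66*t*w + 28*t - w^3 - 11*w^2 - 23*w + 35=-27*t^2 + 6*t - w^3 + w^2*(-10*t - 9) + w*(-9*t^2 - 28*t - 11) + 21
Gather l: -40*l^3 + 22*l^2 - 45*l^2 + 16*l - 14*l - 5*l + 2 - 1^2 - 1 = -40*l^3 - 23*l^2 - 3*l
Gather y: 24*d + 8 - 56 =24*d - 48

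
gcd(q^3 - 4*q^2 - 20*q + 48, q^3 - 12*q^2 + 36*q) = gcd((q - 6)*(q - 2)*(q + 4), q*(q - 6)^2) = q - 6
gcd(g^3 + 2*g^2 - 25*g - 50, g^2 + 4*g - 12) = 1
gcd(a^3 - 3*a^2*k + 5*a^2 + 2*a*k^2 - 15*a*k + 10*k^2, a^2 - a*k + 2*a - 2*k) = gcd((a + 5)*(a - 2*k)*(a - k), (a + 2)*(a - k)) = a - k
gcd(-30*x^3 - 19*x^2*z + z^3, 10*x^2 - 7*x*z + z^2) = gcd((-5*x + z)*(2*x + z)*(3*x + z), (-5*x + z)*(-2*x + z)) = 5*x - z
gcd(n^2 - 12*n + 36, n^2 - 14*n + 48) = n - 6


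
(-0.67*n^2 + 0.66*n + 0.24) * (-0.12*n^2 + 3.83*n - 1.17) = 0.0804*n^4 - 2.6453*n^3 + 3.2829*n^2 + 0.147*n - 0.2808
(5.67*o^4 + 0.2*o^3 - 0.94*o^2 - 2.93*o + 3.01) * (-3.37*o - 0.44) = -19.1079*o^5 - 3.1688*o^4 + 3.0798*o^3 + 10.2877*o^2 - 8.8545*o - 1.3244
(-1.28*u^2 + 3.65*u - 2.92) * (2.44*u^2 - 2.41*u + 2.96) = -3.1232*u^4 + 11.9908*u^3 - 19.7101*u^2 + 17.8412*u - 8.6432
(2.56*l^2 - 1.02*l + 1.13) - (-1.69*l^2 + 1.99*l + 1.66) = 4.25*l^2 - 3.01*l - 0.53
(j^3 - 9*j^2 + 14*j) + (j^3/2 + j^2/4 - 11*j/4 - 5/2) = 3*j^3/2 - 35*j^2/4 + 45*j/4 - 5/2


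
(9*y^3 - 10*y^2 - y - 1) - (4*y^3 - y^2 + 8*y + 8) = 5*y^3 - 9*y^2 - 9*y - 9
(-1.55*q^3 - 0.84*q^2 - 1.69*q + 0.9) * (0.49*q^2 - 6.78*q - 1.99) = -0.7595*q^5 + 10.0974*q^4 + 7.9516*q^3 + 13.5708*q^2 - 2.7389*q - 1.791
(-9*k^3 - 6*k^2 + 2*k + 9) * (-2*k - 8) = 18*k^4 + 84*k^3 + 44*k^2 - 34*k - 72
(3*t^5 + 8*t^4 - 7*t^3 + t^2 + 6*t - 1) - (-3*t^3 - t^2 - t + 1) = 3*t^5 + 8*t^4 - 4*t^3 + 2*t^2 + 7*t - 2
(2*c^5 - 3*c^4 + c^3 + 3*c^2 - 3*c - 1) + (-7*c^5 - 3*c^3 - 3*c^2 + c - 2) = -5*c^5 - 3*c^4 - 2*c^3 - 2*c - 3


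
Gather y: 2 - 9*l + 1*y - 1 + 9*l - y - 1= 0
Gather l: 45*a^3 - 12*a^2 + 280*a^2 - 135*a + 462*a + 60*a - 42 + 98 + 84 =45*a^3 + 268*a^2 + 387*a + 140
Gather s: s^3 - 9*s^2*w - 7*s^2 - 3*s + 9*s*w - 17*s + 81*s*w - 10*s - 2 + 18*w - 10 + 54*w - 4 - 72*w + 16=s^3 + s^2*(-9*w - 7) + s*(90*w - 30)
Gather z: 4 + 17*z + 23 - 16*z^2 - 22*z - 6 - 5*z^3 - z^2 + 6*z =-5*z^3 - 17*z^2 + z + 21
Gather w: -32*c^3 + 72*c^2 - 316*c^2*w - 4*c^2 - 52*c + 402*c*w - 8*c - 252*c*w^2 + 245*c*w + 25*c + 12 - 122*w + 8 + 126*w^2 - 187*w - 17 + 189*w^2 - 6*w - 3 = -32*c^3 + 68*c^2 - 35*c + w^2*(315 - 252*c) + w*(-316*c^2 + 647*c - 315)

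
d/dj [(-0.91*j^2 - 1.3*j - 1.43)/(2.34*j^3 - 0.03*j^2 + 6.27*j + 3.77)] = (2.1294*j^4 + 6.084*j^3 + 4.2939*j^2 - 6.9472*j + 4.0651)/(5.4756*j^6 - 0.1404*j^5 + 29.3445*j^4 + 17.2674*j^3 + 39.0867*j^2 + 47.2758*j + 14.2129)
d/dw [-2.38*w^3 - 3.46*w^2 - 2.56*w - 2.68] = -7.14*w^2 - 6.92*w - 2.56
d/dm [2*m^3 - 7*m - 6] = 6*m^2 - 7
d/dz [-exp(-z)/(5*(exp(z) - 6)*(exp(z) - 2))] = (3*exp(2*z) - 16*exp(z) + 12)*exp(-z)/(5*(exp(4*z) - 16*exp(3*z) + 88*exp(2*z) - 192*exp(z) + 144))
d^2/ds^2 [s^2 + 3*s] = 2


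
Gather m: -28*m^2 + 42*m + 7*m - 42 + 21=-28*m^2 + 49*m - 21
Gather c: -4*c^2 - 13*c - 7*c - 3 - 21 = -4*c^2 - 20*c - 24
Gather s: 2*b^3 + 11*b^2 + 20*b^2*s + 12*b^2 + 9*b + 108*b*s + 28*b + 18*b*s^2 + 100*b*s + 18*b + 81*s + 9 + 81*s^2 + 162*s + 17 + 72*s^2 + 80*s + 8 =2*b^3 + 23*b^2 + 55*b + s^2*(18*b + 153) + s*(20*b^2 + 208*b + 323) + 34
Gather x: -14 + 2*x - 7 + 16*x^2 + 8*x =16*x^2 + 10*x - 21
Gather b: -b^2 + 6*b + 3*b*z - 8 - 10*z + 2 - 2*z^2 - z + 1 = -b^2 + b*(3*z + 6) - 2*z^2 - 11*z - 5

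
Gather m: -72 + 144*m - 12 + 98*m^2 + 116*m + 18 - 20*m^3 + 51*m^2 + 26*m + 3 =-20*m^3 + 149*m^2 + 286*m - 63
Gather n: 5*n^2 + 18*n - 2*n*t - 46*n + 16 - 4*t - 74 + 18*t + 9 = 5*n^2 + n*(-2*t - 28) + 14*t - 49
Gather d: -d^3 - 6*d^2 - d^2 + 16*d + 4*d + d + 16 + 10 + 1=-d^3 - 7*d^2 + 21*d + 27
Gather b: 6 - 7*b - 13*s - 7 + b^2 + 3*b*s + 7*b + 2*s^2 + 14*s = b^2 + 3*b*s + 2*s^2 + s - 1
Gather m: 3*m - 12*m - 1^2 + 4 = 3 - 9*m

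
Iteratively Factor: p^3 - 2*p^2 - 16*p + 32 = (p - 2)*(p^2 - 16) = (p - 2)*(p + 4)*(p - 4)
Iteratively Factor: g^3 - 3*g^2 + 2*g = (g - 2)*(g^2 - g) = (g - 2)*(g - 1)*(g)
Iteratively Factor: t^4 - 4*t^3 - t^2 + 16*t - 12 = (t - 1)*(t^3 - 3*t^2 - 4*t + 12) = (t - 3)*(t - 1)*(t^2 - 4) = (t - 3)*(t - 1)*(t + 2)*(t - 2)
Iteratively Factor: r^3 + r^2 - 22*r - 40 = (r + 4)*(r^2 - 3*r - 10) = (r + 2)*(r + 4)*(r - 5)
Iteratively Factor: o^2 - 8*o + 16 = (o - 4)*(o - 4)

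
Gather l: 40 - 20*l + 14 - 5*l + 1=55 - 25*l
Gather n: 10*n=10*n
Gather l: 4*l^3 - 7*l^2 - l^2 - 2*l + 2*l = 4*l^3 - 8*l^2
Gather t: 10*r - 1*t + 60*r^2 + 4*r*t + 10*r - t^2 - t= 60*r^2 + 20*r - t^2 + t*(4*r - 2)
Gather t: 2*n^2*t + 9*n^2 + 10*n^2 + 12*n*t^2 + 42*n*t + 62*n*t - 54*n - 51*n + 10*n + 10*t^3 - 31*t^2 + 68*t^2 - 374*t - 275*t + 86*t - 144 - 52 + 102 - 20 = 19*n^2 - 95*n + 10*t^3 + t^2*(12*n + 37) + t*(2*n^2 + 104*n - 563) - 114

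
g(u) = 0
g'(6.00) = 0.00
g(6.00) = 0.00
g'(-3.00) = 0.00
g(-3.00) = 0.00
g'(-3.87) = 0.00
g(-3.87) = 0.00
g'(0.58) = 0.00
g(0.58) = 0.00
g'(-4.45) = 0.00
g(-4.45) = 0.00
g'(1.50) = 0.00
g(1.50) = 0.00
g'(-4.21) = 0.00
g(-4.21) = 0.00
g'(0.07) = 0.00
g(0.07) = 0.00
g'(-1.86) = 0.00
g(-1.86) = 0.00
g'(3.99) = 0.00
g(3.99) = 0.00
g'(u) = 0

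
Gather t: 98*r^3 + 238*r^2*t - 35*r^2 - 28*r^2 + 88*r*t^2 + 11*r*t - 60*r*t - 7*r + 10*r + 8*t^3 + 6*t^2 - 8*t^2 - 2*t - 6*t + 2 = 98*r^3 - 63*r^2 + 3*r + 8*t^3 + t^2*(88*r - 2) + t*(238*r^2 - 49*r - 8) + 2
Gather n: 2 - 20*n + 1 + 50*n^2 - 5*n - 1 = 50*n^2 - 25*n + 2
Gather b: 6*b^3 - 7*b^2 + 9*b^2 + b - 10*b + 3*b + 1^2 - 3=6*b^3 + 2*b^2 - 6*b - 2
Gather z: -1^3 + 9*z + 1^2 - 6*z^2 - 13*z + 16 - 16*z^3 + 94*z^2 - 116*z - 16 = -16*z^3 + 88*z^2 - 120*z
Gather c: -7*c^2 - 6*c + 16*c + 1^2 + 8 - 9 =-7*c^2 + 10*c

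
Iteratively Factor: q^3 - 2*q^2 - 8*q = (q)*(q^2 - 2*q - 8) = q*(q - 4)*(q + 2)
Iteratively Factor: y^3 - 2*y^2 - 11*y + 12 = (y + 3)*(y^2 - 5*y + 4) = (y - 4)*(y + 3)*(y - 1)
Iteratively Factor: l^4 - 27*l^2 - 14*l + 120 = (l + 4)*(l^3 - 4*l^2 - 11*l + 30) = (l + 3)*(l + 4)*(l^2 - 7*l + 10) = (l - 2)*(l + 3)*(l + 4)*(l - 5)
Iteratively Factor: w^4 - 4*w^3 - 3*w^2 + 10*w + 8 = (w - 4)*(w^3 - 3*w - 2) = (w - 4)*(w - 2)*(w^2 + 2*w + 1) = (w - 4)*(w - 2)*(w + 1)*(w + 1)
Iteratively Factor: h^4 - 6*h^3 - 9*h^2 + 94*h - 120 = (h - 2)*(h^3 - 4*h^2 - 17*h + 60) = (h - 3)*(h - 2)*(h^2 - h - 20) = (h - 5)*(h - 3)*(h - 2)*(h + 4)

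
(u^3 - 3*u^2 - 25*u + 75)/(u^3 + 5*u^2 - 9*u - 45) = (u - 5)/(u + 3)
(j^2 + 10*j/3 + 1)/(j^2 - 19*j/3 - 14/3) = (3*j^2 + 10*j + 3)/(3*j^2 - 19*j - 14)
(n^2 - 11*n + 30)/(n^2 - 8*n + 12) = (n - 5)/(n - 2)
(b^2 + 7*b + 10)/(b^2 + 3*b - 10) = (b + 2)/(b - 2)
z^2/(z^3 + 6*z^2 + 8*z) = z/(z^2 + 6*z + 8)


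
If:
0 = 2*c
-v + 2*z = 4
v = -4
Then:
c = 0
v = -4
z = 0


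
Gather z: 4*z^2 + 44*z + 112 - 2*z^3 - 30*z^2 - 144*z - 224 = -2*z^3 - 26*z^2 - 100*z - 112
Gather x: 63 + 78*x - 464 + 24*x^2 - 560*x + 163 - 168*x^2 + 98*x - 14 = -144*x^2 - 384*x - 252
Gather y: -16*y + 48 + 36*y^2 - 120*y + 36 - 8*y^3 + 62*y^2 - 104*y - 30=-8*y^3 + 98*y^2 - 240*y + 54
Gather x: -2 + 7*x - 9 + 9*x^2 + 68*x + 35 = 9*x^2 + 75*x + 24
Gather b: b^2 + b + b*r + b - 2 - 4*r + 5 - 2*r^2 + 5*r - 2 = b^2 + b*(r + 2) - 2*r^2 + r + 1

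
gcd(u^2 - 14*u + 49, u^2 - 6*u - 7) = u - 7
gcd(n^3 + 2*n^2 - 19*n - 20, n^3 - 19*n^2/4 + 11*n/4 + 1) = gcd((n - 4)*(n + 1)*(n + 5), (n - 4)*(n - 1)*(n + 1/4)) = n - 4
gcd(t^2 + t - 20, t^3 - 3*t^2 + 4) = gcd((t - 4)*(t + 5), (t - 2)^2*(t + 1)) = 1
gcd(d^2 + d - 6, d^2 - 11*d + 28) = 1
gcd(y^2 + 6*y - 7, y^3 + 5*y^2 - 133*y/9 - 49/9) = y + 7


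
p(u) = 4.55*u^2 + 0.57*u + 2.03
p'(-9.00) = -81.33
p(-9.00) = 365.45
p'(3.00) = 27.87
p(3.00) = 44.69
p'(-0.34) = -2.52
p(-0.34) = 2.36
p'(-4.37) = -39.20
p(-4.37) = 86.43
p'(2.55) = 23.78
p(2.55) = 33.07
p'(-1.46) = -12.72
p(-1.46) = 10.90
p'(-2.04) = -17.99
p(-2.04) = 19.80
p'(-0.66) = -5.44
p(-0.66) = 3.64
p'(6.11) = 56.17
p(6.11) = 175.37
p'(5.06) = 46.62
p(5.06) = 121.41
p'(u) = 9.1*u + 0.57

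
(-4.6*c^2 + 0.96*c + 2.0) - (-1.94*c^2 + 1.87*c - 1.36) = -2.66*c^2 - 0.91*c + 3.36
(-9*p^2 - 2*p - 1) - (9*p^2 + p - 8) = -18*p^2 - 3*p + 7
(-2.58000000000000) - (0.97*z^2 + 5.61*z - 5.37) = -0.97*z^2 - 5.61*z + 2.79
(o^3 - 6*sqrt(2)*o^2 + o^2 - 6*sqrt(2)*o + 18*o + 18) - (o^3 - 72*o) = -6*sqrt(2)*o^2 + o^2 - 6*sqrt(2)*o + 90*o + 18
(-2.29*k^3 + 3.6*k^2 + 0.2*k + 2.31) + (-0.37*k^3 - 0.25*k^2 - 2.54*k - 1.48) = -2.66*k^3 + 3.35*k^2 - 2.34*k + 0.83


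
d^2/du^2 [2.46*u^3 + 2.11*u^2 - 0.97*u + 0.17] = 14.76*u + 4.22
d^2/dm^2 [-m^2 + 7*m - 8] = -2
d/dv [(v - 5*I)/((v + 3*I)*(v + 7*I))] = (-v^2 + 10*I*v - 71)/(v^4 + 20*I*v^3 - 142*v^2 - 420*I*v + 441)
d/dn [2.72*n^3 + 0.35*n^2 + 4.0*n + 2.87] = 8.16*n^2 + 0.7*n + 4.0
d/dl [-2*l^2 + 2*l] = 2 - 4*l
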